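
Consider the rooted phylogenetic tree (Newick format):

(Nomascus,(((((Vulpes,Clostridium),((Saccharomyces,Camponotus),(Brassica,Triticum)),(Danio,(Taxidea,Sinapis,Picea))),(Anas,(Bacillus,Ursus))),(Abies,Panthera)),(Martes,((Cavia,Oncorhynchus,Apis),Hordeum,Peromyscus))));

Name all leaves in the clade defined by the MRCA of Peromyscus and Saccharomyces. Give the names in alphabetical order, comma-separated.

Tracing Peromyscus: it sits inside ((Cavia,Oncorhynchus,Apis),Hordeum,Peromyscus).
Tracing Saccharomyces: it sits inside (Saccharomyces,Camponotus).
The smallest clade enclosing both is (((((Vulpes,Clostridium),((Saccharomyces,Camponotus),(Brassica,Triticum)),(Danio,(Taxidea,Sinapis,Picea))),(Anas,(Bacillus,Ursus))),(Abies,Panthera)),(Martes,((Cavia,Oncorhynchus,Apis),Hordeum,Peromyscus))); the answer is its 21 terminal taxa in alphabetical order.

Abies, Anas, Apis, Bacillus, Brassica, Camponotus, Cavia, Clostridium, Danio, Hordeum, Martes, Oncorhynchus, Panthera, Peromyscus, Picea, Saccharomyces, Sinapis, Taxidea, Triticum, Ursus, Vulpes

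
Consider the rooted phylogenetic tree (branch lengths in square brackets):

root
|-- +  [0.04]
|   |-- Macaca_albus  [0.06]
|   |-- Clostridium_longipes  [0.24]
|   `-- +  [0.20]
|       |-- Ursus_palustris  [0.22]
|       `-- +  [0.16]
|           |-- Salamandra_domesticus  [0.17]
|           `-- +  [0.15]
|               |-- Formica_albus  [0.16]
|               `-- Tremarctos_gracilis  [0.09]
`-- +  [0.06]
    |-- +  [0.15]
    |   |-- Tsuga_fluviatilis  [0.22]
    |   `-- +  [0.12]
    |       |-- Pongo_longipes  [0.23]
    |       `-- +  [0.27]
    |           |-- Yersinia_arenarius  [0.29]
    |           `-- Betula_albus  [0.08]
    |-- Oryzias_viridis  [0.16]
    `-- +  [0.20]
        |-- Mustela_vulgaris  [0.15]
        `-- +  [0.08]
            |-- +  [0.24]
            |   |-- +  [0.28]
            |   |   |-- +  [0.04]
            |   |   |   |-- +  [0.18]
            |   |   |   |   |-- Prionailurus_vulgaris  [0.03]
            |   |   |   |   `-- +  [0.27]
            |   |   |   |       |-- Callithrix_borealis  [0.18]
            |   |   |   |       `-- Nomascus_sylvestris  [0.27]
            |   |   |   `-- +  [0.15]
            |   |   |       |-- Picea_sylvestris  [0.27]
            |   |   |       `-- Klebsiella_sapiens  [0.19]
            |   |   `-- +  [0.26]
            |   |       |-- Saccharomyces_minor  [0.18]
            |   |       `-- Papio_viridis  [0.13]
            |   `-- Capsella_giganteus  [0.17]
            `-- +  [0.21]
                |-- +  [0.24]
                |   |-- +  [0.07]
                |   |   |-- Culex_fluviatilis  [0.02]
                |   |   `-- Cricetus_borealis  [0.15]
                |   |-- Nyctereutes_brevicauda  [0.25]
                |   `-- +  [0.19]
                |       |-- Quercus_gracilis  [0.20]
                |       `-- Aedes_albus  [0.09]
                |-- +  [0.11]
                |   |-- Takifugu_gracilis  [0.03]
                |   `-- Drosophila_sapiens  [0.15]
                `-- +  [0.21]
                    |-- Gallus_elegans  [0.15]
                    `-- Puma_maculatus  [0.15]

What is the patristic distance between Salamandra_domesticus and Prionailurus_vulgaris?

The path runs Salamandra_domesticus → … → MRCA → … → Prionailurus_vulgaris; the MRCA is the root of the tree.
Branch lengths along that path: 0.17 + 0.16 + 0.20 + 0.04 + 0.06 + 0.20 + 0.08 + 0.24 + 0.28 + 0.04 + 0.18 + 0.03 = 1.68.

1.68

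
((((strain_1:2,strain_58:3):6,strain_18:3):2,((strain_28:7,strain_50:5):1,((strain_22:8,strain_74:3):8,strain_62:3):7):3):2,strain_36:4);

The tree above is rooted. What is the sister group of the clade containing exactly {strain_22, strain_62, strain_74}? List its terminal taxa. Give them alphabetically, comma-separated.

strain_28, strain_50

The clade containing exactly {strain_22, strain_62, strain_74} attaches to the tree at the node subtending ((strain_28,strain_50),((strain_22,strain_74),strain_62)).
The other lineage descending from that same node — the sister group — is (strain_28,strain_50); its 2 tips in alphabetical order are the answer.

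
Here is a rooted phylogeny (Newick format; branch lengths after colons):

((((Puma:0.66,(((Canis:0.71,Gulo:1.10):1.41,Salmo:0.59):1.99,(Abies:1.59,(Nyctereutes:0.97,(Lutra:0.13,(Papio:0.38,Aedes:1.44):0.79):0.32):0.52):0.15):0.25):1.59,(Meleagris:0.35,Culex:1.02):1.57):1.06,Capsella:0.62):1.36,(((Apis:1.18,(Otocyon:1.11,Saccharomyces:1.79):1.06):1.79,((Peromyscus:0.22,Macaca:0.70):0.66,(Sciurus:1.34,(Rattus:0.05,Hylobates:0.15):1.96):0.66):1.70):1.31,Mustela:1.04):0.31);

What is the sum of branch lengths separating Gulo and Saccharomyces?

15.02

The path runs Gulo → … → MRCA → … → Saccharomyces; the MRCA is the root of the tree.
Branch lengths along that path: 1.10 + 1.41 + 1.99 + 0.25 + 1.59 + 1.06 + 1.36 + 0.31 + 1.31 + 1.79 + 1.06 + 1.79 = 15.02.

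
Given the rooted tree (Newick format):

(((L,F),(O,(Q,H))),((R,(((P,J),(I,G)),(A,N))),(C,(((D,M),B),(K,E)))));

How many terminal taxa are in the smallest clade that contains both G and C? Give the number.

13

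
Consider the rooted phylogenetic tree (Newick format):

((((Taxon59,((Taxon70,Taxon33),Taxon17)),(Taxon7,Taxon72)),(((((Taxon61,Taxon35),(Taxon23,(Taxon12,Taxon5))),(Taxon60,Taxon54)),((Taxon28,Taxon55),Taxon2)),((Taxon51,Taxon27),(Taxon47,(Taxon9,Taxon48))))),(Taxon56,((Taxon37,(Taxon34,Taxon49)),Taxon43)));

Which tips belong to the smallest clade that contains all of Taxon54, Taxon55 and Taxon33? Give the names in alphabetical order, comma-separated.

Taxon12, Taxon17, Taxon2, Taxon23, Taxon27, Taxon28, Taxon33, Taxon35, Taxon47, Taxon48, Taxon5, Taxon51, Taxon54, Taxon55, Taxon59, Taxon60, Taxon61, Taxon7, Taxon70, Taxon72, Taxon9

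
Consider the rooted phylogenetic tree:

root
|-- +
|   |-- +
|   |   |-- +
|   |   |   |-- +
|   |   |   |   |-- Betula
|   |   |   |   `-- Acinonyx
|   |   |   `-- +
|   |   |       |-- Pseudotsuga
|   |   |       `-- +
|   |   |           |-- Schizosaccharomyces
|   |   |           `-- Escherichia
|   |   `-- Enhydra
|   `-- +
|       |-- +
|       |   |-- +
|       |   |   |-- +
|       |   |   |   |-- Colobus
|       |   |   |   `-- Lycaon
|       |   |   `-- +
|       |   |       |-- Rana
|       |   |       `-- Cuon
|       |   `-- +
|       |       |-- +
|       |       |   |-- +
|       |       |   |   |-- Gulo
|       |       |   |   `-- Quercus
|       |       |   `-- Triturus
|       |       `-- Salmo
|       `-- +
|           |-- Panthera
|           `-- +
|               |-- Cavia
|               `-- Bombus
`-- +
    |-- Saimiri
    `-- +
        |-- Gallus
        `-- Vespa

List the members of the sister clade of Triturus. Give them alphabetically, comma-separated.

Gulo, Quercus

Triturus attaches to the tree at the node subtending ((Gulo,Quercus),Triturus).
The other lineage descending from that same node — the sister group — is (Gulo,Quercus); its 2 tips in alphabetical order are the answer.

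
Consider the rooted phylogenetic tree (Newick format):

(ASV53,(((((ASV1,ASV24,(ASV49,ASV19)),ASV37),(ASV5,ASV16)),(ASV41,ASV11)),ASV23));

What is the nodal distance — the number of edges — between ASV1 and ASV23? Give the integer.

The MRCA of ASV1 and ASV23 is the node subtending (((((ASV1,ASV24,(ASV49,ASV19)),ASV37),(ASV5,ASV16)),(ASV41,ASV11)),ASV23).
From ASV1 up to that node: 5 branches. From ASV23 up to the same node: 1 branch. Total: 5 + 1 = 6.

6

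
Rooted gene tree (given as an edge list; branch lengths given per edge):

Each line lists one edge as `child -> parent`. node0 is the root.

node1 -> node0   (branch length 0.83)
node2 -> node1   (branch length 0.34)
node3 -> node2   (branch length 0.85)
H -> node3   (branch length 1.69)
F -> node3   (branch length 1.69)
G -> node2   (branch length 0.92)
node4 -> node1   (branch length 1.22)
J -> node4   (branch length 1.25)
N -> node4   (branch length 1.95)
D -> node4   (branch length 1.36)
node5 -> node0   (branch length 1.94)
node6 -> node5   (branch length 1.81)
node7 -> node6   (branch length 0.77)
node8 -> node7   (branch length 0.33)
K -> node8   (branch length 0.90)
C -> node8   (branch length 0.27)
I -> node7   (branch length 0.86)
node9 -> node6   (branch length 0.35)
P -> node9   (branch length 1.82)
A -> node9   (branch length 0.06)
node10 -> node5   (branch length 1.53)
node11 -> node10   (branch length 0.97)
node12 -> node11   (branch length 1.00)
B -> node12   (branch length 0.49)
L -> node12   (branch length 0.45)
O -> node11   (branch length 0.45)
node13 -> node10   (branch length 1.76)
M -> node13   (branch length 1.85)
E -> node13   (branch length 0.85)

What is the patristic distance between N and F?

6.05

The path runs N → … → MRCA → … → F; the MRCA is the node subtending (((H,F),G),(J,N,D)).
Branch lengths along that path: 1.95 + 1.22 + 0.34 + 0.85 + 1.69 = 6.05.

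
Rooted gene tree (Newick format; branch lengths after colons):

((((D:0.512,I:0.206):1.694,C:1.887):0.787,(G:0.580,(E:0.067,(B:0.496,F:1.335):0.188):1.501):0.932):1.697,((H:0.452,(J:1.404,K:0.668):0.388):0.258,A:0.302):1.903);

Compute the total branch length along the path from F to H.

The path runs F → … → MRCA → … → H; the MRCA is the root of the tree.
Branch lengths along that path: 1.335 + 0.188 + 1.501 + 0.932 + 1.697 + 1.903 + 0.258 + 0.452 = 8.266.

8.266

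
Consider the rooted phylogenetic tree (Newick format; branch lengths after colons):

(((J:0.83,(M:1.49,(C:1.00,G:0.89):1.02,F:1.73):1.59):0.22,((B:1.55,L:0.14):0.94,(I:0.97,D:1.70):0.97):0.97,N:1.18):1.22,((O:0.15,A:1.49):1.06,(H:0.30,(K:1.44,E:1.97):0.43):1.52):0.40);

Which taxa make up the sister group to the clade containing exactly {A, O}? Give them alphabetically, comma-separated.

The clade containing exactly {A, O} attaches to the tree at the node subtending ((O,A),(H,(K,E))).
The other lineage descending from that same node — the sister group — is (H,(K,E)); its 3 tips in alphabetical order are the answer.

E, H, K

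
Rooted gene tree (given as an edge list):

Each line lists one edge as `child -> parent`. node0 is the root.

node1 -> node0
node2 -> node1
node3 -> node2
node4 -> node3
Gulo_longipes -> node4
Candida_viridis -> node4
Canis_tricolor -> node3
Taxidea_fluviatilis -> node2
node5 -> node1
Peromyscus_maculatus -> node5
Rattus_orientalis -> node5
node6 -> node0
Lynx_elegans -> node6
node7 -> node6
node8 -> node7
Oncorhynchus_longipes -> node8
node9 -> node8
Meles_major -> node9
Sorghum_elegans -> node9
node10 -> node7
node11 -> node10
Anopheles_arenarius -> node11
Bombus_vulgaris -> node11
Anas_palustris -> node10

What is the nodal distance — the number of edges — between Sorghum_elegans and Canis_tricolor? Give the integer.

The MRCA of Sorghum_elegans and Canis_tricolor is the root of the tree.
From Sorghum_elegans up to that node: 5 branches. From Canis_tricolor up to the same node: 4 branches. Total: 5 + 4 = 9.

9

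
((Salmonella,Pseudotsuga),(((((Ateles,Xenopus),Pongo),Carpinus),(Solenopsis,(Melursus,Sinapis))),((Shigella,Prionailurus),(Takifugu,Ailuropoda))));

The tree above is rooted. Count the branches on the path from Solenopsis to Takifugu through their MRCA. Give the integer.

The MRCA of Solenopsis and Takifugu is the node subtending (((((Ateles,Xenopus),Pongo),Carpinus),(Solenopsis,(Melursus,Sinapis))),((Shigella,Prionailurus),(Takifugu,Ailuropoda))).
From Solenopsis up to that node: 3 branches. From Takifugu up to the same node: 3 branches. Total: 3 + 3 = 6.

6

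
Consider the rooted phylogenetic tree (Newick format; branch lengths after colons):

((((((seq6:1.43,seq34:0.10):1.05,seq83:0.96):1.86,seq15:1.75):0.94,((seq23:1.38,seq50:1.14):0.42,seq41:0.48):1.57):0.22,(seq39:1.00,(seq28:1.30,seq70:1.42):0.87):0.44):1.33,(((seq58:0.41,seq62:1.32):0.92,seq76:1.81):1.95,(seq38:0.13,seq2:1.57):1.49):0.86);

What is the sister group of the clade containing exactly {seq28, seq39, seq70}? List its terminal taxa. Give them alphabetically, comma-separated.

The clade containing exactly {seq28, seq39, seq70} attaches to the tree at the node subtending (((((seq6,seq34),seq83),seq15),((seq23,seq50),seq41)),(seq39,(seq28,seq70))).
The other lineage descending from that same node — the sister group — is ((((seq6,seq34),seq83),seq15),((seq23,seq50),seq41)); its 7 tips in alphabetical order are the answer.

seq15, seq23, seq34, seq41, seq50, seq6, seq83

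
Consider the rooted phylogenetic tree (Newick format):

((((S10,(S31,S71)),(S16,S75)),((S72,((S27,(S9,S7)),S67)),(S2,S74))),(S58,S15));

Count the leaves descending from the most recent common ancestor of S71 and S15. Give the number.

14

The MRCA of S71 and S15 is the root, so the clade is the entire tree.
That clade contains 14 terminal taxa: S10, S15, S16, S2, S27, S31, S58, S67, S7, S71, S72, S74, S75, S9.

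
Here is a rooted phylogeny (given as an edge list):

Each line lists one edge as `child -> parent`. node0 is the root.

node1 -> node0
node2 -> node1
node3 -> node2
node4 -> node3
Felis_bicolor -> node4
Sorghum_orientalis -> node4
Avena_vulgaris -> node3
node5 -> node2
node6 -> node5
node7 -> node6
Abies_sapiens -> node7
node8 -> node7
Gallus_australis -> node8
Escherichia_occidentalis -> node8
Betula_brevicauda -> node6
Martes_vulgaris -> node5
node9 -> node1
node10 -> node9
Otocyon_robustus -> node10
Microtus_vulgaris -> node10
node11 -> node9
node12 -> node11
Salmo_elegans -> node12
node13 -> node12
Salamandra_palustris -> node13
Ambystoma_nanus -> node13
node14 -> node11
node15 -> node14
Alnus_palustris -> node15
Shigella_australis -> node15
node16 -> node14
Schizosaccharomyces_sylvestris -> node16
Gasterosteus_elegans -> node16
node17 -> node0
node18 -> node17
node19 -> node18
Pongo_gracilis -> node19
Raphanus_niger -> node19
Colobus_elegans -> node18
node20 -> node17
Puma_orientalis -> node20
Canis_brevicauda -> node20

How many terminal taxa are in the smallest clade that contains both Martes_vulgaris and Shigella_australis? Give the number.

The MRCA of Martes_vulgaris and Shigella_australis is the node subtending ((((Felis_bicolor,Sorghum_orientalis),Avena_vulgaris),(((Abies_sapiens,(Gallus_australis,Escherichia_occidentalis)),Betula_brevicauda),Martes_vulgaris)),((Otocyon_robustus,Microtus_vulgaris),((Salmo_elegans,(Salamandra_palustris,Ambystoma_nanus)),((Alnus_palustris,Shigella_australis),(Schizosaccharomyces_sylvestris,Gasterosteus_elegans))))).
That clade contains 17 terminal taxa: Abies_sapiens, Alnus_palustris, Ambystoma_nanus, Avena_vulgaris, Betula_brevicauda, Escherichia_occidentalis, Felis_bicolor, Gallus_australis, Gasterosteus_elegans, Martes_vulgaris, Microtus_vulgaris, Otocyon_robustus, Salamandra_palustris, Salmo_elegans, Schizosaccharomyces_sylvestris, Shigella_australis, Sorghum_orientalis.

17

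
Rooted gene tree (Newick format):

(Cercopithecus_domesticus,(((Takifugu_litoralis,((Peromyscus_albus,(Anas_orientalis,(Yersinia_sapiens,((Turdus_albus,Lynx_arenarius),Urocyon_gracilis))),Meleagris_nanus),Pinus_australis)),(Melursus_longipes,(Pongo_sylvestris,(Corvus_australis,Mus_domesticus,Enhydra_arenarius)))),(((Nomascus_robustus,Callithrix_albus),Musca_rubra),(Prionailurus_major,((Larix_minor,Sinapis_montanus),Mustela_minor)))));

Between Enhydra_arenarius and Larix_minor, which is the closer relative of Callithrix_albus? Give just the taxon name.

The MRCA of Callithrix_albus and Larix_minor subtends (((Nomascus_robustus,Callithrix_albus),Musca_rubra),(Prionailurus_major,((Larix_minor,Sinapis_montanus),Mustela_minor))) (7 taxa).
The MRCA of Callithrix_albus and Enhydra_arenarius subtends (((Takifugu_litoralis,((Peromyscus_albus,(Anas_orientalis,(Yersinia_sapiens,((Turdus_albus,Lynx_arenarius),Urocyon_gracilis))),Meleagris_nanus),Pinus_australis)),(Melursus_longipes,(Pongo_sylvestris,(Corvus_australis,Mus_domesticus,Enhydra_arenarius)))),(((Nomascus_robustus,Callithrix_albus),Musca_rubra),(Prionailurus_major,((Larix_minor,Sinapis_montanus),Mustela_minor)))) (21 taxa).
The first is nested inside the second, so Callithrix_albus shares a more recent common ancestor with Larix_minor.

Larix_minor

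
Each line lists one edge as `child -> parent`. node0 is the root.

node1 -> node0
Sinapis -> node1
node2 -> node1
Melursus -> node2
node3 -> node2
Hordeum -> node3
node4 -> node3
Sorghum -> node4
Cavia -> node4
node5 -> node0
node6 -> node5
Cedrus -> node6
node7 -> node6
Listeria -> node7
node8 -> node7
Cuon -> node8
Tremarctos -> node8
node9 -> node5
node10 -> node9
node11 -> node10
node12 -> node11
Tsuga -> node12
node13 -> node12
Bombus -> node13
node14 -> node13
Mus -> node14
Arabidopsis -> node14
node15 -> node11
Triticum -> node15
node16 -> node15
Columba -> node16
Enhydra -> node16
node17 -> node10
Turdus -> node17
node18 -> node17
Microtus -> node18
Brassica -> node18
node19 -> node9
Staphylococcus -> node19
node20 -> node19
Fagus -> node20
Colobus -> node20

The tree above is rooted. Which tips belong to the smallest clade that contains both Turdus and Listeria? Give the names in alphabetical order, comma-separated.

Arabidopsis, Bombus, Brassica, Cedrus, Colobus, Columba, Cuon, Enhydra, Fagus, Listeria, Microtus, Mus, Staphylococcus, Tremarctos, Triticum, Tsuga, Turdus

Tracing Turdus: it sits inside (Turdus,(Microtus,Brassica)).
Tracing Listeria: it sits inside (Listeria,(Cuon,Tremarctos)).
The smallest clade enclosing both is ((Cedrus,(Listeria,(Cuon,Tremarctos))),((((Tsuga,(Bombus,(Mus,Arabidopsis))),(Triticum,(Columba,Enhydra))),(Turdus,(Microtus,Brassica))),(Staphylococcus,(Fagus,Colobus)))); the answer is its 17 terminal taxa in alphabetical order.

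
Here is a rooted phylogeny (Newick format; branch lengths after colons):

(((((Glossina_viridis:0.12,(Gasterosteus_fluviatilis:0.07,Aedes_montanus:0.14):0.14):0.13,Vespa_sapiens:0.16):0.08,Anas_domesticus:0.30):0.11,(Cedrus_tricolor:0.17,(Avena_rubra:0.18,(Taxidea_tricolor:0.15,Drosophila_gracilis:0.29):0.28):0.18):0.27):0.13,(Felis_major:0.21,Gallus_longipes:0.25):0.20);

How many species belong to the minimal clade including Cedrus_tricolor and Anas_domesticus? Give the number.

9

The MRCA of Cedrus_tricolor and Anas_domesticus is the node subtending ((((Glossina_viridis,(Gasterosteus_fluviatilis,Aedes_montanus)),Vespa_sapiens),Anas_domesticus),(Cedrus_tricolor,(Avena_rubra,(Taxidea_tricolor,Drosophila_gracilis)))).
That clade contains 9 terminal taxa: Aedes_montanus, Anas_domesticus, Avena_rubra, Cedrus_tricolor, Drosophila_gracilis, Gasterosteus_fluviatilis, Glossina_viridis, Taxidea_tricolor, Vespa_sapiens.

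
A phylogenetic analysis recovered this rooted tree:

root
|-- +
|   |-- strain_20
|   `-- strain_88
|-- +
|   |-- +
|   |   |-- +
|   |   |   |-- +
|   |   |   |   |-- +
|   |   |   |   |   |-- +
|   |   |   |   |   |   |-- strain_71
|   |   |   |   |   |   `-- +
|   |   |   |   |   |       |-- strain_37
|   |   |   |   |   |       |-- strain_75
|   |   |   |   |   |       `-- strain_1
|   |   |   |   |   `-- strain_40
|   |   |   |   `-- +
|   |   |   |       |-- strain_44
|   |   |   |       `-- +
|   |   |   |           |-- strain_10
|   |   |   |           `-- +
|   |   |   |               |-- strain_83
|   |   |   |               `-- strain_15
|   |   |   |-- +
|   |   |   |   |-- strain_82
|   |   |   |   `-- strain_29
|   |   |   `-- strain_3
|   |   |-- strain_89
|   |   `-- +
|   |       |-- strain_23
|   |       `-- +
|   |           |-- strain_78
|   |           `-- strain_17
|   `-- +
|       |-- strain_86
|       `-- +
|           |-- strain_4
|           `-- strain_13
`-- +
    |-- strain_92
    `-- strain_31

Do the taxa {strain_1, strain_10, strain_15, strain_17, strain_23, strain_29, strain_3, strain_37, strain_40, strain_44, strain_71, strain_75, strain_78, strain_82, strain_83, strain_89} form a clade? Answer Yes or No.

Yes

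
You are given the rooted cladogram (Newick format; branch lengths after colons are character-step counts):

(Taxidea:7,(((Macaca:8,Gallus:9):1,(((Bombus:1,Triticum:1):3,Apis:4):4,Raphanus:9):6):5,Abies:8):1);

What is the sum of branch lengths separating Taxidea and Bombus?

27

The path runs Taxidea → … → MRCA → … → Bombus; the MRCA is the root of the tree.
Branch lengths along that path: 7 + 1 + 5 + 6 + 4 + 3 + 1 = 27.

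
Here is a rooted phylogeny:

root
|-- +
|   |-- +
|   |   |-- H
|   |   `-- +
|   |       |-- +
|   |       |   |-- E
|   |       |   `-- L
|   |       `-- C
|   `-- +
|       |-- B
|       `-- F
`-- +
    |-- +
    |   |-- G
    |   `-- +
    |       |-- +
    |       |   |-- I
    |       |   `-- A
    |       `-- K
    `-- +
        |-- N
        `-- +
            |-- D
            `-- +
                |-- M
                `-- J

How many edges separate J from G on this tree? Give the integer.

6

The MRCA of J and G is the node subtending ((G,((I,A),K)),(N,(D,(M,J)))).
From J up to that node: 4 branches. From G up to the same node: 2 branches. Total: 4 + 2 = 6.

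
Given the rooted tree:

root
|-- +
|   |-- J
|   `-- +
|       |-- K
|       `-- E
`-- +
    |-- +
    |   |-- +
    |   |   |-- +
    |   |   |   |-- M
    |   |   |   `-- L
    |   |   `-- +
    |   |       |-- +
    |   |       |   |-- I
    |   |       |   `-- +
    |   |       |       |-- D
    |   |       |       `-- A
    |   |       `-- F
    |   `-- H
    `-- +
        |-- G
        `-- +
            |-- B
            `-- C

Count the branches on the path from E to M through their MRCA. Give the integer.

8

The MRCA of E and M is the root of the tree.
From E up to that node: 3 branches. From M up to the same node: 5 branches. Total: 3 + 5 = 8.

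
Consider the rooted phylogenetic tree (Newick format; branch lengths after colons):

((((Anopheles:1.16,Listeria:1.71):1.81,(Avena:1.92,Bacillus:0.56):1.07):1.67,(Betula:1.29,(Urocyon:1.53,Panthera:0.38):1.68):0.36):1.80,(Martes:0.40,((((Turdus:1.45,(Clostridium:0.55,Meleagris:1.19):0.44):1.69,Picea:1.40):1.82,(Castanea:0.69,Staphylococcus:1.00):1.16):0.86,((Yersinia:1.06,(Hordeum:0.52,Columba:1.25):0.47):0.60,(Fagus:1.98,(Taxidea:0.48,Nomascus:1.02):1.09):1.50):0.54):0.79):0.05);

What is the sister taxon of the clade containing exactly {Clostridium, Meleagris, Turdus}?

Picea

The clade containing exactly {Clostridium, Meleagris, Turdus} attaches to the tree at the node subtending ((Turdus,(Clostridium,Meleagris)),Picea).
The other lineage descending from that same node — the sister group — is the single tip Picea.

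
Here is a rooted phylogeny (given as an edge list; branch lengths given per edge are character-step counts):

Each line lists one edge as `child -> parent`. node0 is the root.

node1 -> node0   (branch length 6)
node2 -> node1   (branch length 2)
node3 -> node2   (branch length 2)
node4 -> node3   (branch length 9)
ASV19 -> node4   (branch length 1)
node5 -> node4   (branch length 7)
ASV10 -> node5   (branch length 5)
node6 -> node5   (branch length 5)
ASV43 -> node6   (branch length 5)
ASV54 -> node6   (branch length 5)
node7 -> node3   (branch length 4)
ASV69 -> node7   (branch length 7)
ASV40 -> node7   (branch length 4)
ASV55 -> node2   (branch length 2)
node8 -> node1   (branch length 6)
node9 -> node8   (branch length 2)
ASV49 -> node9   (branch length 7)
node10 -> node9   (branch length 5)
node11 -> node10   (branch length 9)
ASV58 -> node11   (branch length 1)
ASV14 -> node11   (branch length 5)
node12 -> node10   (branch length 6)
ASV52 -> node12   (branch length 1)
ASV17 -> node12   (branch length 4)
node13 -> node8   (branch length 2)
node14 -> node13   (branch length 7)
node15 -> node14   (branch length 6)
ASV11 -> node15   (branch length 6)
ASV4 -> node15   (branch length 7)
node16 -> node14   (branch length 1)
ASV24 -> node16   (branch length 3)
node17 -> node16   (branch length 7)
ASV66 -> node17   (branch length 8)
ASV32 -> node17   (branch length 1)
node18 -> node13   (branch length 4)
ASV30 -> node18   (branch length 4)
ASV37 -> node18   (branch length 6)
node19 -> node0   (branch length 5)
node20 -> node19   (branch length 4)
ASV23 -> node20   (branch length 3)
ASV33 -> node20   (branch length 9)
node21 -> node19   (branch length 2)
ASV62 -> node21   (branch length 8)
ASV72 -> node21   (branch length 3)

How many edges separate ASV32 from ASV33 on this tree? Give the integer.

The MRCA of ASV32 and ASV33 is the root of the tree.
From ASV32 up to that node: 7 branches. From ASV33 up to the same node: 3 branches. Total: 7 + 3 = 10.

10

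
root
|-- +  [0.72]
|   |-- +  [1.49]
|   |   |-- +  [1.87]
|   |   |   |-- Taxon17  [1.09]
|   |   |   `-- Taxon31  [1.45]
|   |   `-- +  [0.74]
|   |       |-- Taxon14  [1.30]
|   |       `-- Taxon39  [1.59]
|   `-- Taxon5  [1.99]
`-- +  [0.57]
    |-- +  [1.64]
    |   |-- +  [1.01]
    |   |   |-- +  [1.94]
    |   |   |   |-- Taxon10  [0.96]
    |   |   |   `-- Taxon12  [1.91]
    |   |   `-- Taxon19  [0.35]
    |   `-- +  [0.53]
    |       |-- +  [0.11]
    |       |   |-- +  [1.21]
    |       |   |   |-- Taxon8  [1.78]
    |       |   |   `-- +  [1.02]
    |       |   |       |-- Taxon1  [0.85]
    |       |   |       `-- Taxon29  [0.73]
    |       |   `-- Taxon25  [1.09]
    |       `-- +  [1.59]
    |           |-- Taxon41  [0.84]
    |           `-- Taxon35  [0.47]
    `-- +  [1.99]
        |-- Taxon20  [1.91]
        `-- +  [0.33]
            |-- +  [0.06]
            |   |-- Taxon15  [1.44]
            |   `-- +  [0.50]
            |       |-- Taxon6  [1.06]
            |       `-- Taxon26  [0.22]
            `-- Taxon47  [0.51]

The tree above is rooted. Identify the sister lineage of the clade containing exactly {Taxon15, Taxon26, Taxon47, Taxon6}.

Taxon20

The clade containing exactly {Taxon15, Taxon26, Taxon47, Taxon6} attaches to the tree at the node subtending (Taxon20,((Taxon15,(Taxon6,Taxon26)),Taxon47)).
The other lineage descending from that same node — the sister group — is the single tip Taxon20.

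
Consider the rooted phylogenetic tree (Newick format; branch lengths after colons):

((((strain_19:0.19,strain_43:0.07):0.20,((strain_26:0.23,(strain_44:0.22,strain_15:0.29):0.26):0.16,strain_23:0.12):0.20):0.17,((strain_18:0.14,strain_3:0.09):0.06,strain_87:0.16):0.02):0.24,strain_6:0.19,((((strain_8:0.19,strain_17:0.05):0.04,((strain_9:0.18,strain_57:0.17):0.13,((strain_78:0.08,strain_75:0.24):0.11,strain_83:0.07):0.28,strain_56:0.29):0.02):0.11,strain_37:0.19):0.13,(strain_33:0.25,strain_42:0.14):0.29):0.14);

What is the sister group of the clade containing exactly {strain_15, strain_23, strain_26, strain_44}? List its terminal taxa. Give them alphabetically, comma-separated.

The clade containing exactly {strain_15, strain_23, strain_26, strain_44} attaches to the tree at the node subtending ((strain_19,strain_43),((strain_26,(strain_44,strain_15)),strain_23)).
The other lineage descending from that same node — the sister group — is (strain_19,strain_43); its 2 tips in alphabetical order are the answer.

strain_19, strain_43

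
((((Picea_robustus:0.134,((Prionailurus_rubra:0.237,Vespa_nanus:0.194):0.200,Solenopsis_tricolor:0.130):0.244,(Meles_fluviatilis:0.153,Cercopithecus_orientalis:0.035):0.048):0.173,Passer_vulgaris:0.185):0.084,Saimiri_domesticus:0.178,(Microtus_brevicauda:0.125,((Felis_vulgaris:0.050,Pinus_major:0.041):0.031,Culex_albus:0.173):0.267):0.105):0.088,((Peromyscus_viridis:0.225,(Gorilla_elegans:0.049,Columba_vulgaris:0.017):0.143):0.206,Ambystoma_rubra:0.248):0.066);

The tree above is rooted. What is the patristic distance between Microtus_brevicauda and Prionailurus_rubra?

1.168

The path runs Microtus_brevicauda → … → MRCA → … → Prionailurus_rubra; the MRCA is the node subtending (((Picea_robustus,((Prionailurus_rubra,Vespa_nanus),Solenopsis_tricolor),(Meles_fluviatilis,Cercopithecus_orientalis)),Passer_vulgaris),Saimiri_domesticus,(Microtus_brevicauda,((Felis_vulgaris,Pinus_major),Culex_albus))).
Branch lengths along that path: 0.125 + 0.105 + 0.084 + 0.173 + 0.244 + 0.200 + 0.237 = 1.168.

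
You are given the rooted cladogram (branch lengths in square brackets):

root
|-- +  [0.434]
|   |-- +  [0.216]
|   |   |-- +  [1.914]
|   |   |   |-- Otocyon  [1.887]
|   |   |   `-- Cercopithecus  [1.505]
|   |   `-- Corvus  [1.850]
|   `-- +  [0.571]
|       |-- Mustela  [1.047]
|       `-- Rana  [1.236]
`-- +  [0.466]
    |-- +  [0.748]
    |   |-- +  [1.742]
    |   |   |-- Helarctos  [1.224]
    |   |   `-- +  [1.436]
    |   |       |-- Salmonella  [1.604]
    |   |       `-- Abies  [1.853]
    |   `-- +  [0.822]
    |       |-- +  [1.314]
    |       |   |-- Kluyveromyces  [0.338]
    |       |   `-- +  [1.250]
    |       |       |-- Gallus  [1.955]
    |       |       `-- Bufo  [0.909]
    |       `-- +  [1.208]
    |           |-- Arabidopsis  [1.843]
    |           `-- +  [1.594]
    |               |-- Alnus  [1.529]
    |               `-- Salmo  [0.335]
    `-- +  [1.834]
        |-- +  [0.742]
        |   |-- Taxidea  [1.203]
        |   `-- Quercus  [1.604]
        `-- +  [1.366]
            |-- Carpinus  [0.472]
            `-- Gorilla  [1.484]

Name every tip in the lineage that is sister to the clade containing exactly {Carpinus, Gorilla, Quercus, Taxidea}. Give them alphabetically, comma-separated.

Abies, Alnus, Arabidopsis, Bufo, Gallus, Helarctos, Kluyveromyces, Salmo, Salmonella

The clade containing exactly {Carpinus, Gorilla, Quercus, Taxidea} attaches to the tree at the node subtending (((Helarctos,(Salmonella,Abies)),((Kluyveromyces,(Gallus,Bufo)),(Arabidopsis,(Alnus,Salmo)))),((Taxidea,Quercus),(Carpinus,Gorilla))).
The other lineage descending from that same node — the sister group — is ((Helarctos,(Salmonella,Abies)),((Kluyveromyces,(Gallus,Bufo)),(Arabidopsis,(Alnus,Salmo)))); its 9 tips in alphabetical order are the answer.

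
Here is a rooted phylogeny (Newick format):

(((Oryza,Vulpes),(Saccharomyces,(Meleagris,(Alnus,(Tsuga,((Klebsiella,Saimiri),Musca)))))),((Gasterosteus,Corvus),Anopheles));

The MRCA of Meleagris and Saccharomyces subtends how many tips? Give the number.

7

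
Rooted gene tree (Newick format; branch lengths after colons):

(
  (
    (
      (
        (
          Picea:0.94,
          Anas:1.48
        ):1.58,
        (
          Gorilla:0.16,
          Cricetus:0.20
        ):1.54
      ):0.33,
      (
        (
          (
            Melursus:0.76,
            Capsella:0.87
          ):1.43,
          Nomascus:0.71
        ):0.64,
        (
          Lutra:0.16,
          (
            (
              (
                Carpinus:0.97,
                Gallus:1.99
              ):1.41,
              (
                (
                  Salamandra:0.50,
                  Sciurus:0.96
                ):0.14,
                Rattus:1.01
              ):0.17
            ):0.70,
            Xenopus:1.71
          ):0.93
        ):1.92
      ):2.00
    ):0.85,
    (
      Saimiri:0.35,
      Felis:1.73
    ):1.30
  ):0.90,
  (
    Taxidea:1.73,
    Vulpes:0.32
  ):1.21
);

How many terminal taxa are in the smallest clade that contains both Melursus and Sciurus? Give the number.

10

The MRCA of Melursus and Sciurus is the node subtending (((Melursus,Capsella),Nomascus),(Lutra,(((Carpinus,Gallus),((Salamandra,Sciurus),Rattus)),Xenopus))).
That clade contains 10 terminal taxa: Capsella, Carpinus, Gallus, Lutra, Melursus, Nomascus, Rattus, Salamandra, Sciurus, Xenopus.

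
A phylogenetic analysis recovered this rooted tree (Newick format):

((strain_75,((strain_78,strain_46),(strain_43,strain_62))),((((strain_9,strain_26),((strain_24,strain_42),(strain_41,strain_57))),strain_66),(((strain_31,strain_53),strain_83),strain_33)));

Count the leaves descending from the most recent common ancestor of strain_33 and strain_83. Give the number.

The MRCA of strain_33 and strain_83 is the node subtending (((strain_31,strain_53),strain_83),strain_33).
That clade contains 4 terminal taxa: strain_31, strain_33, strain_53, strain_83.

4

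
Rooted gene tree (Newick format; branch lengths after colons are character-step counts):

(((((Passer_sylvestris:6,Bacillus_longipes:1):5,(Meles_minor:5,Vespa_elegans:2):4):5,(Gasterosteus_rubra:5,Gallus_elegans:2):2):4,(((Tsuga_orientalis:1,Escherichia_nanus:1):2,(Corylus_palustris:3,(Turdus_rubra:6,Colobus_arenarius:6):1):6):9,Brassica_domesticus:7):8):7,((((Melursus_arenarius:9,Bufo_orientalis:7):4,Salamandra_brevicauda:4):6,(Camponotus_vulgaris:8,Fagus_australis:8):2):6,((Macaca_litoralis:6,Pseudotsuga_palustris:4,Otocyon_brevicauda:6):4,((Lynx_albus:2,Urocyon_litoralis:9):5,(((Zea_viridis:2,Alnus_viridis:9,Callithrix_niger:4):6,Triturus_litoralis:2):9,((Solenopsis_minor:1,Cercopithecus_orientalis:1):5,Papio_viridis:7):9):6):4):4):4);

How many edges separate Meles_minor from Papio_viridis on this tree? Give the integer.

The MRCA of Meles_minor and Papio_viridis is the root of the tree.
From Meles_minor up to that node: 5 branches. From Papio_viridis up to the same node: 6 branches. Total: 5 + 6 = 11.

11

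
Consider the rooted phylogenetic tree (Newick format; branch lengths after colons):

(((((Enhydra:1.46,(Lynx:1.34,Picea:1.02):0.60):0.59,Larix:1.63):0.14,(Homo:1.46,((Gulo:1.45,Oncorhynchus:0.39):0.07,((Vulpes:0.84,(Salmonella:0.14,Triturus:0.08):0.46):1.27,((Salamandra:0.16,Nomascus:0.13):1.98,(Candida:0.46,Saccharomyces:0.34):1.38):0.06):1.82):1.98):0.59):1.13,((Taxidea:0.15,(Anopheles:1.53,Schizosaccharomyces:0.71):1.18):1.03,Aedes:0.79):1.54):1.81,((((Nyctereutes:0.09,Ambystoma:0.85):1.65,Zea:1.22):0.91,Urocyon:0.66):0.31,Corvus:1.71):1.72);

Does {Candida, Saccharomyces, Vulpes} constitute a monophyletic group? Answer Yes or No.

No

The MRCA of the listed taxa subtends ((Vulpes,(Salmonella,Triturus)),((Salamandra,Nomascus),(Candida,Saccharomyces))).
That clade also contains Nomascus, Salamandra, Salmonella, Triturus, which are not in the proposed group, so the group is not monophyletic.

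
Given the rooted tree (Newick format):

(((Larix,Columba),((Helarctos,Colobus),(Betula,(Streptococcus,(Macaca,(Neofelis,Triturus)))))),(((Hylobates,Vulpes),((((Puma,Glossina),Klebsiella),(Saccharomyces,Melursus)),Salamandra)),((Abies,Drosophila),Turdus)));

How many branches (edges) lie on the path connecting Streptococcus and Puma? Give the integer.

The MRCA of Streptococcus and Puma is the root of the tree.
From Streptococcus up to that node: 5 branches. From Puma up to the same node: 7 branches. Total: 5 + 7 = 12.

12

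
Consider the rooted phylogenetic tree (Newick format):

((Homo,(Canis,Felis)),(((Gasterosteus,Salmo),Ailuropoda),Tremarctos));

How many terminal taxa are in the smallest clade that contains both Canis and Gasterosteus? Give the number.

7

The MRCA of Canis and Gasterosteus is the root, so the clade is the entire tree.
That clade contains 7 terminal taxa: Ailuropoda, Canis, Felis, Gasterosteus, Homo, Salmo, Tremarctos.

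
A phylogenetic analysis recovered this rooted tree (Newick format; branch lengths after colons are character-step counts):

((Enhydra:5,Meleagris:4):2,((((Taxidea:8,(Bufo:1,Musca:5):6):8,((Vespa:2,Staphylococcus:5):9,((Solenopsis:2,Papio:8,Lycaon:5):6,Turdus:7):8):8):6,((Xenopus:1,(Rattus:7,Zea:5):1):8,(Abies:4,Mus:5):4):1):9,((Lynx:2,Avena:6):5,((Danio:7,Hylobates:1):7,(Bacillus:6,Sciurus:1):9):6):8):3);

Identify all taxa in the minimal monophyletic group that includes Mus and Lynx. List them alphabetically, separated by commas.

Abies, Avena, Bacillus, Bufo, Danio, Hylobates, Lycaon, Lynx, Mus, Musca, Papio, Rattus, Sciurus, Solenopsis, Staphylococcus, Taxidea, Turdus, Vespa, Xenopus, Zea

Tracing Mus: it sits inside (Abies,Mus).
Tracing Lynx: it sits inside (Lynx,Avena).
The smallest clade enclosing both is ((((Taxidea,(Bufo,Musca)),((Vespa,Staphylococcus),((Solenopsis,Papio,Lycaon),Turdus))),((Xenopus,(Rattus,Zea)),(Abies,Mus))),((Lynx,Avena),((Danio,Hylobates),(Bacillus,Sciurus)))); the answer is its 20 terminal taxa in alphabetical order.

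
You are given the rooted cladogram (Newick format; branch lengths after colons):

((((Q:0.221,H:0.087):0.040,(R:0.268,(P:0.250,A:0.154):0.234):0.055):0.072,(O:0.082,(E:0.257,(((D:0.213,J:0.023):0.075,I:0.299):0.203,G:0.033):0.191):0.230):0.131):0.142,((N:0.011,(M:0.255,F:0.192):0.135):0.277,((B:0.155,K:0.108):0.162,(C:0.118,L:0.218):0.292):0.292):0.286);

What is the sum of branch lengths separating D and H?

The path runs D → … → MRCA → … → H; the MRCA is the node subtending (((Q,H),(R,(P,A))),(O,(E,(((D,J),I),G)))).
Branch lengths along that path: 0.213 + 0.075 + 0.203 + 0.191 + 0.230 + 0.131 + 0.072 + 0.040 + 0.087 = 1.242.

1.242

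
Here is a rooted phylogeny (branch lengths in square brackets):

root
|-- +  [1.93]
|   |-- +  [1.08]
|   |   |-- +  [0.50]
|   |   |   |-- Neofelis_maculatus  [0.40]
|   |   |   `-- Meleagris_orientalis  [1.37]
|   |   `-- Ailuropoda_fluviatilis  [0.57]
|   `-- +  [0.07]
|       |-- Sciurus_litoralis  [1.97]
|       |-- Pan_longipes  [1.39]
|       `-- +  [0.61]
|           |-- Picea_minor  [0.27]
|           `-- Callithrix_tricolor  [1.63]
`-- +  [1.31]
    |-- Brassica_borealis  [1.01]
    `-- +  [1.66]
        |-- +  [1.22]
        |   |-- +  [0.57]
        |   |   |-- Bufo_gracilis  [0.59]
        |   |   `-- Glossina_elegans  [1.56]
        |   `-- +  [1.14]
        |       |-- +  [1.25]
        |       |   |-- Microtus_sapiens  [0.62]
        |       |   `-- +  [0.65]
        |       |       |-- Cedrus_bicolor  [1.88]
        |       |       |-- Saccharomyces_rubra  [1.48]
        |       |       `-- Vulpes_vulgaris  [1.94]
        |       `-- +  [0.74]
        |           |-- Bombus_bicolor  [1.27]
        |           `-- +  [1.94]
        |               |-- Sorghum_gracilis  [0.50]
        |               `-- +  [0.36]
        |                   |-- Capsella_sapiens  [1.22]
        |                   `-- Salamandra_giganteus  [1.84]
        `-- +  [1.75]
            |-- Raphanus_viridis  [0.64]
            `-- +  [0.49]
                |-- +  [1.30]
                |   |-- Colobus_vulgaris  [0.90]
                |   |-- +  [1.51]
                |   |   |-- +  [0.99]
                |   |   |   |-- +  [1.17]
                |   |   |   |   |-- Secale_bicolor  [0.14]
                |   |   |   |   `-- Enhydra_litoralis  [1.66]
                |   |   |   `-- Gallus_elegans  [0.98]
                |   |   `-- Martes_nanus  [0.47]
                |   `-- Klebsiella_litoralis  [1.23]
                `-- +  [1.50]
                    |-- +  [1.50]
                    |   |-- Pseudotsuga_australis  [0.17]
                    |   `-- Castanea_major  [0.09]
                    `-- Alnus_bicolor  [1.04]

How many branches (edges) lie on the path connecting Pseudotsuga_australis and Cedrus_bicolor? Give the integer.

10

The MRCA of Pseudotsuga_australis and Cedrus_bicolor is the node subtending (((Bufo_gracilis,Glossina_elegans),((Microtus_sapiens,(Cedrus_bicolor,Saccharomyces_rubra,Vulpes_vulgaris)),(Bombus_bicolor,(Sorghum_gracilis,(Capsella_sapiens,Salamandra_giganteus))))),(Raphanus_viridis,((Colobus_vulgaris,(((Secale_bicolor,Enhydra_litoralis),Gallus_elegans),Martes_nanus),Klebsiella_litoralis),((Pseudotsuga_australis,Castanea_major),Alnus_bicolor)))).
From Pseudotsuga_australis up to that node: 5 branches. From Cedrus_bicolor up to the same node: 5 branches. Total: 5 + 5 = 10.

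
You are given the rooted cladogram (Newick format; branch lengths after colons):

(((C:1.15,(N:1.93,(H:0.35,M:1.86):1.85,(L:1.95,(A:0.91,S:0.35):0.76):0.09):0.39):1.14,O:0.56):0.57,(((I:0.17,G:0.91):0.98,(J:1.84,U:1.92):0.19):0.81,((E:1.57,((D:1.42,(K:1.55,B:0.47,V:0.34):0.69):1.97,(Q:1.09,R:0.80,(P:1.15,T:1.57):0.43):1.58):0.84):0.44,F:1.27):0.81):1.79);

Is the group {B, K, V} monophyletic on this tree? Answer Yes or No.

Yes

The most recent common ancestor of these taxa subtends (K,B,V).
That clade has exactly 3 tips — every listed taxon and nothing else — so the group is monophyletic.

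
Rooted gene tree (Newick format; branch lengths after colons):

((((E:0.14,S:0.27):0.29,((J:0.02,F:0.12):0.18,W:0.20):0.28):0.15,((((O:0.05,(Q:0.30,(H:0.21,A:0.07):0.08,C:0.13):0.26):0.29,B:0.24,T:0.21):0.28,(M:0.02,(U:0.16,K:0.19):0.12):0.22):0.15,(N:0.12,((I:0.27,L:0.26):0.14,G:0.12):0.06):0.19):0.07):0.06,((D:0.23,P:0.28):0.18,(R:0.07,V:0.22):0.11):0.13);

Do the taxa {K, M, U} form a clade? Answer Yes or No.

The most recent common ancestor of these taxa subtends (M,(U,K)).
That clade has exactly 3 tips — every listed taxon and nothing else — so the group is monophyletic.

Yes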